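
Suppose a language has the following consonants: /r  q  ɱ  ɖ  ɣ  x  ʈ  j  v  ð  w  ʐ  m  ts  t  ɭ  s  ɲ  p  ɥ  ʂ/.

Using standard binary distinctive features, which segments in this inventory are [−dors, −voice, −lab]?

First, the [−dorsal] segments are /r, ɱ, ɖ, ʈ, v, ð, ʐ, m, ts, t, ɭ, s, p, ʂ/.
Then [−voice] gives /ʈ, ts, t, s, p, ʂ/.
Within that set, [−labial] leaves /ʈ, ts, t, s, ʂ/.

ʈ, ts, t, s, ʂ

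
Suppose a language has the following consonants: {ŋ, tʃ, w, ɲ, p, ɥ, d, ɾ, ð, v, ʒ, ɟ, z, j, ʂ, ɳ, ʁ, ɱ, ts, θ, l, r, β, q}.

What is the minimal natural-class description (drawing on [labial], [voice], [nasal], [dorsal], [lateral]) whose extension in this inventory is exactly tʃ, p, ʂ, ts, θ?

[-voice, -dorsal]

Every target segment is [-voice], [-dorsal]; each remaining inventory member fails at least one of these. Each conjunct is needed — [-dorsal] alone would also admit /d, ɾ, ð, v, …/; [-voice] alone would also admit /q/ — and no other single listed feature has exactly this extension, so two is the minimum.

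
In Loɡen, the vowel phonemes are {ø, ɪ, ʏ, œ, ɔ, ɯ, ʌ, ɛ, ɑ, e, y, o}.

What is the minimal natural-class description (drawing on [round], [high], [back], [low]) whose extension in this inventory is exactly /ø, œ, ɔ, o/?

/ø, œ, ɔ, o/ are all [−high], [+round], and no other segment in the inventory matches both values. Dropping any one of them over-generates: [+round] alone would also admit /ʏ, y/; [−high] alone would also admit /ʌ, ɛ, ɑ, e/. No other single listed feature picks out exactly this set either, so fewer than two features will not do.

[−high, +round]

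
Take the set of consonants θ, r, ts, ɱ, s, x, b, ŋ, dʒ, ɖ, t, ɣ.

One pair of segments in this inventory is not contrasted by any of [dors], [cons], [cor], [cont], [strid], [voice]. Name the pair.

b, ɱ

Both /b/ and /ɱ/ are [−dorsal], [+consonantal], [−coronal], [−continuant], [−strident], [+voice]. Since the list omits [sonorant] and [nasal] — which do distinguish the voiced bilabial stop from the labiodental nasal — this pair collapses; all other pairs remain distinct.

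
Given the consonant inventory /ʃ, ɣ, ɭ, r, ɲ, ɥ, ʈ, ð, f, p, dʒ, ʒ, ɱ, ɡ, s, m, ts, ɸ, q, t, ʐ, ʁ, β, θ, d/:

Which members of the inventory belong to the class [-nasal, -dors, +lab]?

Checking each segment against [-nasal], [-dorsal], [+labial]: /f/ (voiceless labiodental fricative), /p/ (voiceless bilabial stop), /ɸ/ (voiceless bilabial fricative), /β/ (voiced bilabial fricative) satisfy every feature; every other segment in the inventory fails at least one.

f, p, ɸ, β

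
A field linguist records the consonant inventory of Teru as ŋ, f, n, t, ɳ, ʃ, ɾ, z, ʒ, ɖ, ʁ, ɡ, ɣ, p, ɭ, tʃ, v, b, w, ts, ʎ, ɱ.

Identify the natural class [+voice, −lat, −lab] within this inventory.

ŋ, n, ɳ, ɾ, z, ʒ, ɖ, ʁ, ɡ, ɣ

Checking each segment against [+voice], [−lateral], [−labial]: /ŋ/ (velar nasal), /n/ (alveolar nasal), /ɳ/ (retroflex nasal), /ɾ/ (alveolar tap), /z/ (voiced alveolar fricative), /ʒ/ (voiced postalveolar fricative), among others, satisfy every feature; every other segment in the inventory fails at least one.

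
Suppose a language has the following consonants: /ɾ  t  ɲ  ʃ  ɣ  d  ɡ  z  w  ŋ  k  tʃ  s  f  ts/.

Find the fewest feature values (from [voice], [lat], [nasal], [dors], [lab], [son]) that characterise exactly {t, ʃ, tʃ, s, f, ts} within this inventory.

/t, ʃ, tʃ, s, f, ts/ are all [-voice], [-dorsal], and no other segment in the inventory matches both values. Dropping any one of them over-generates: [-dorsal] alone would also admit /ɾ, d, z/; [-voice] alone would also admit /k/. No other single listed feature picks out exactly this set either, so fewer than two features will not do.

[-voice, -dors]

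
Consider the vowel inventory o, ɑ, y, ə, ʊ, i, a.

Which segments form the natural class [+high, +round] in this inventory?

Among the inventory, the [+high] segments are /y, ʊ, i/.
Then [+round] leaves /y, ʊ/.

y, ʊ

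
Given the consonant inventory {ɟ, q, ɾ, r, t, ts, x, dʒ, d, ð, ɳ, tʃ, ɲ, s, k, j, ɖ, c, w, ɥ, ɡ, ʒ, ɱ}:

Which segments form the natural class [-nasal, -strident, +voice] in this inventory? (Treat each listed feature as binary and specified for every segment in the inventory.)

Checking each segment against [-nasal], [-strident], [+voice]: /ɟ/ (voiced palatal stop), /ɾ/ (alveolar tap), /r/ (alveolar trill), /d/ (voiced alveolar stop), /ð/ (voiced dental fricative), /j/ (palatal glide), among others, satisfy every feature; every other segment in the inventory fails at least one.

ɟ, ɾ, r, d, ð, j, ɖ, w, ɥ, ɡ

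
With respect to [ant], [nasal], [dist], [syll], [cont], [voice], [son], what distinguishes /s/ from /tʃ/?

/s/ (voiceless alveolar fricative) and /tʃ/ (voiceless postalveolar affricate) agree on [-nasal], [-syllabic], [-voice], [-sonorant]. They differ on [continuant] (/s/ [+], /tʃ/ [-]), [anterior] (/s/ [+], /tʃ/ [-]), [distributed] (/s/ [-], /tʃ/ [+]).

[continuant], [anterior], [distributed]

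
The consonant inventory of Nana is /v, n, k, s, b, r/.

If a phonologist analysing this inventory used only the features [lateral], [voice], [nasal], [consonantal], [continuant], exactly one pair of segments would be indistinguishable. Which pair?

r, v

/r/ (alveolar trill) and /v/ (voiced labiodental fricative) are both [−lateral], [+voice], [−nasal], [+consonantal], [+continuant], so none of the listed features separates them. (They do differ in [sonorant], [labial] and [coronal], which are not among the given features.) Every other pair in the inventory differs on at least one listed feature.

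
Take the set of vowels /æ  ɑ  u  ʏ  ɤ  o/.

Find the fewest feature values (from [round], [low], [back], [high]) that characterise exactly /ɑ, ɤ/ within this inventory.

[+back, -round]

Every target segment is [+back], [-round]; each remaining inventory member fails at least one of these. Each conjunct is needed — [-round] alone would also admit /æ/; [+back] alone would also admit /u, o/ — and no other single listed feature has exactly this extension, so two is the minimum.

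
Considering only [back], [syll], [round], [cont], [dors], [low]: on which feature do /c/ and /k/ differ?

The two segments share [−syllabic], [−round], [−continuant], [+dorsal], [−low]. The only feature from the list on which they differ: /c/ is [−back] while /k/ is [+back].

[back]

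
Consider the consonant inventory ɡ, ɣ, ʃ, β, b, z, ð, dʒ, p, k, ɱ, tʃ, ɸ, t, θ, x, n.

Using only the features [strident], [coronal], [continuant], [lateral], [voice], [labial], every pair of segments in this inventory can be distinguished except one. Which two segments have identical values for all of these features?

On the given features, /b/ and /ɱ/ have an identical profile: [−strident], [−coronal], [−continuant], [−lateral], [+voice], [+labial]. No other two segments in the inventory coincide on all 6 features. (They do differ in [sonorant] and [nasal], which are not among the given features.)

b, ɱ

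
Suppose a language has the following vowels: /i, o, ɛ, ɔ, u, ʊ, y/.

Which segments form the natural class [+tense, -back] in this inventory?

Eliminate segments failing any feature: /o, u/ are [+back]; /ɛ, ɔ, ʊ/ are [-tense]. The remaining /i, y/ satisfy [+tense], [-back].

i, y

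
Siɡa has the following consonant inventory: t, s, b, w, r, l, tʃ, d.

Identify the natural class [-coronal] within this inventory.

The feature [coronal] marks segments articulated with the tongue front (tip or blade). In this inventory /b, w/ lack that property, so they are [-coronal]; /t, s, r, l, tʃ, d/ are [+coronal].

b, w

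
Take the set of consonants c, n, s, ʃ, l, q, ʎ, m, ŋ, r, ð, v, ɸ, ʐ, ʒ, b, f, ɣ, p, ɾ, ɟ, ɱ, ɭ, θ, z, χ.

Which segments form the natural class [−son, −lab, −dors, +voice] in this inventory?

Checking each segment against [−sonorant], [−labial], [−dorsal], [+voice]: /ð/ (voiced dental fricative), /ʐ/ (voiced retroflex fricative), /ʒ/ (voiced postalveolar fricative), /z/ (voiced alveolar fricative) satisfy every feature; every other segment in the inventory fails at least one.

ð, ʐ, ʒ, z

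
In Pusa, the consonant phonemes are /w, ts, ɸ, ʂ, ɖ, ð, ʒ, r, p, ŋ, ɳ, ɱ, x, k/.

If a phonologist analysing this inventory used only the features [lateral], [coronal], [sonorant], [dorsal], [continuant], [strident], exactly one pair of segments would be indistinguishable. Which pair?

ʒ, ʂ

/ʒ/ (voiced postalveolar fricative) and /ʂ/ (voiceless retroflex fricative) are both [−lateral], [+coronal], [−sonorant], [−dorsal], [+continuant], [+strident], so none of the listed features separates them. (They do differ in [voice] and [distributed], which are not among the given features.) Every other pair in the inventory differs on at least one listed feature.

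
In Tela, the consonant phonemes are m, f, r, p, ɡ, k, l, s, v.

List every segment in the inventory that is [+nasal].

The [+nasal] segments here are /m/; the remaining /f, r, p, ɡ, k, l, s, v/ are [−nasal].

m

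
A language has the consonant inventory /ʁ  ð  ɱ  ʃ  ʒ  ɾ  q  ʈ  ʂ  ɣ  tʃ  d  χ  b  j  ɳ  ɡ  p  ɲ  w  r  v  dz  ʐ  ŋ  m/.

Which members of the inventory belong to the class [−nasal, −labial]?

First, the [−nasal] segments are /ʁ, ð, ʃ, ʒ, ɾ, q, ʈ, ʂ, ɣ, tʃ, d, χ, b, j, ɡ, p, w, r, v, dz, ʐ/.
Then [−labial] leaves /ʁ, ð, ʃ, ʒ, ɾ, q, ʈ, ʂ, ɣ, tʃ, d, χ, j, ɡ, r, dz, ʐ/.

ʁ, ð, ʃ, ʒ, ɾ, q, ʈ, ʂ, ɣ, tʃ, d, χ, j, ɡ, r, dz, ʐ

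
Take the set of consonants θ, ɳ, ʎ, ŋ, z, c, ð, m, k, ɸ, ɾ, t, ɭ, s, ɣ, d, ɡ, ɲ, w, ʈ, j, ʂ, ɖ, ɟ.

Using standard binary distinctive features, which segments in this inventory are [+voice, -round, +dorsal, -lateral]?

Checking each segment against [+voice], [-round], [+dorsal], [-lateral]: /ŋ/ (velar nasal), /ɣ/ (voiced velar fricative), /ɡ/ (voiced velar stop), /ɲ/ (palatal nasal), /j/ (palatal glide), /ɟ/ (voiced palatal stop) satisfy every feature; every other segment in the inventory fails at least one.

ŋ, ɣ, ɡ, ɲ, j, ɟ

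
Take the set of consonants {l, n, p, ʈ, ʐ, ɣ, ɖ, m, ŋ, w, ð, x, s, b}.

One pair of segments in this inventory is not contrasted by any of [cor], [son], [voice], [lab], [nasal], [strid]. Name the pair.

On the given features, /ɖ/ and /ð/ have an identical profile: [+coronal], [−sonorant], [+voice], [−labial], [−nasal], [−strident]. No other two segments in the inventory coincide on all 6 features. (They do differ in [continuant], [anterior] and [distributed], which are not among the given features.)

ɖ, ð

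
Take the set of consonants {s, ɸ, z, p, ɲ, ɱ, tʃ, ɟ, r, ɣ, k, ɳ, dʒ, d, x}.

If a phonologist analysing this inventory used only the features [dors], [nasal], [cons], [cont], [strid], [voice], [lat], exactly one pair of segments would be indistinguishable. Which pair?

ɱ, ɳ

Both /ɱ/ and /ɳ/ are [−dorsal], [+nasal], [+consonantal], [−continuant], [−strident], [+voice], [−lateral]. Since the list omits [labial] and [coronal] — which do distinguish the labiodental nasal from the retroflex nasal — this pair collapses; all other pairs remain distinct.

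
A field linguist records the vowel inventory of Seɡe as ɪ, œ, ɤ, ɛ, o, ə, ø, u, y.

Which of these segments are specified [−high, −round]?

Checking each segment against [−high], [−round]: /ɤ/ (mid back unrounded tense vowel), /ɛ/ (mid front unrounded lax vowel), /ə/ (mid central vowel (schwa)) satisfy every feature; every other segment in the inventory fails at least one.

ɤ, ɛ, ə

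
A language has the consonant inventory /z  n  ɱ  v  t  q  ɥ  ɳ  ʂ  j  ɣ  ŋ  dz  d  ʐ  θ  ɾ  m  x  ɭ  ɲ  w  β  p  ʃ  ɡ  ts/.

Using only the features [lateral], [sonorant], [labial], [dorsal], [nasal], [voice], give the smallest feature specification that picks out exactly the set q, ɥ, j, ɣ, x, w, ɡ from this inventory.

[−nasal, +dorsal]

The class [−nasal], [+dorsal] has exactly /q, ɥ, j, ɣ, x, w, ɡ/ as its extension in this inventory. No smaller conjunction from the listed features achieves this: [+dorsal] alone would also admit /ŋ, ɲ/; [−nasal] alone would also admit /z, v, t, ʂ, …/; and checking the remaining single features turns up none with this extension.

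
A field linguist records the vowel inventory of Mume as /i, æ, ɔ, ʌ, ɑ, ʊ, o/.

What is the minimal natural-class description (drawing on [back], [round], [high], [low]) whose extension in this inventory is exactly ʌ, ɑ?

/ʌ, ɑ/ are all [+back], [−round], and no other segment in the inventory matches both values. Dropping any one of them over-generates: [−round] alone would also admit /i, æ/; [+back] alone would also admit /ɔ, ʊ, o/. No other single listed feature picks out exactly this set either, so fewer than two features will not do.

[+back, −round]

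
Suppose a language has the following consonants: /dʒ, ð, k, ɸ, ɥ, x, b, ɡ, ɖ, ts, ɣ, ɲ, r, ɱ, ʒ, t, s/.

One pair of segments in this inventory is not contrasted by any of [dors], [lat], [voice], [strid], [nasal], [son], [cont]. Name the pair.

/ɖ/ (voiced retroflex stop) and /b/ (voiced bilabial stop) are both [-dorsal], [-lateral], [+voice], [-strident], [-nasal], [-sonorant], [-continuant], so none of the listed features separates them. (They do differ in [labial] and [coronal], which are not among the given features.) Every other pair in the inventory differs on at least one listed feature.

ɖ, b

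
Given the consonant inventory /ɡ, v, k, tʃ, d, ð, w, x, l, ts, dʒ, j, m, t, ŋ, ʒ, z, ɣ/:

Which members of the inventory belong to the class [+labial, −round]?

First, the [+labial] segments are /v, w, m/.
Then [−round] leaves /v, m/.

v, m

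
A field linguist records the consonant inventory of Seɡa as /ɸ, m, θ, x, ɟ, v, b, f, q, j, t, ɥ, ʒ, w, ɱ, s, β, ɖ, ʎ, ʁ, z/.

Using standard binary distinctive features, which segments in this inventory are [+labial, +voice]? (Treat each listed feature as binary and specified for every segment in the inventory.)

m, v, b, ɥ, w, ɱ, β

Eliminate segments failing any feature: /ɸ, f/ are [−voice]; /θ, x, ɟ, q, j, t, ʒ, s, ɖ, ʎ, ʁ, z/ are [−labial]. The remaining /m, v, b, ɥ, w, ɱ, β/ satisfy [+labial], [+voice].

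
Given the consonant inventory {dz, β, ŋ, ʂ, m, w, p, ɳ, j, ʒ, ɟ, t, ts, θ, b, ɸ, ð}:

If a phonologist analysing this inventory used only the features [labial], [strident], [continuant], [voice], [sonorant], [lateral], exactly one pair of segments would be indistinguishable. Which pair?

ɳ, ŋ

Both /ɳ/ and /ŋ/ are [−labial], [−strident], [−continuant], [+voice], [+sonorant], [−lateral]. Since the list omits [coronal] and [dorsal] — which do distinguish the retroflex nasal from the velar nasal — this pair collapses; all other pairs remain distinct.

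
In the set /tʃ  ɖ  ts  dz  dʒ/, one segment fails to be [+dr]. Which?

/dz, tʃ, dʒ, ts/ are all [+delayed release]; /ɖ/ (voiced retroflex stop) is [-delayed release].

ɖ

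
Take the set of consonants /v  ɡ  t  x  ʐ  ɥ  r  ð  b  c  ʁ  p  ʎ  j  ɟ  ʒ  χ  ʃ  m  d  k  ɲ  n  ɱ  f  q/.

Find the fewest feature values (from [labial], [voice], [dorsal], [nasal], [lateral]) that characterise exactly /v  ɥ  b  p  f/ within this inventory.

[−nasal, +labial]

The class [−nasal], [+labial] has exactly /v, ɥ, b, p, f/ as its extension in this inventory. No smaller conjunction from the listed features achieves this: [+labial] alone would also admit /m, ɱ/; [−nasal] alone would also admit /ɡ, t, x, ʐ, …/; and checking the remaining single features turns up none with this extension.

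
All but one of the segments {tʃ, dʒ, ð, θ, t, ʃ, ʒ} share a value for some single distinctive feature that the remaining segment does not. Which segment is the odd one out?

t

The remaining segments after removing /t/ share [+distributed]; /t/ (voiceless alveolar stop) is [-distributed]. For every other candidate removal, the leftover set fails to share any single feature value that the removed segment lacks.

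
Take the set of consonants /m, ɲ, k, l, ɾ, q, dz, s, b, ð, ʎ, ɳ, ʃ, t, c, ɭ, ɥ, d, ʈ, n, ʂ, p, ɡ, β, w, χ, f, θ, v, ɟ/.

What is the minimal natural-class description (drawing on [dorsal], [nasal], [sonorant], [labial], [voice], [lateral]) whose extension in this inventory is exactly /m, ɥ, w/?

Every target segment is [+sonorant], [+labial]; each remaining inventory member fails at least one of these. Each conjunct is needed — [+labial] alone would also admit /b, p, β, f, …/; [+sonorant] alone would also admit /ɲ, l, ɾ, ʎ, …/ — and no other single listed feature has exactly this extension, so two is the minimum.

[+sonorant, +labial]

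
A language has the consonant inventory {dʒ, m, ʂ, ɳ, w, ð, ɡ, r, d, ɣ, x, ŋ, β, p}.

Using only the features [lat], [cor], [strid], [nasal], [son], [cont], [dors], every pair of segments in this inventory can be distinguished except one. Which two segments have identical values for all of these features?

ɣ, x

Both /ɣ/ and /x/ are [-lateral], [-coronal], [-strident], [-nasal], [-sonorant], [+continuant], [+dorsal]. Since the list omits [voice] — which does distinguish the voiced velar fricative from the voiceless velar fricative — this pair collapses; all other pairs remain distinct.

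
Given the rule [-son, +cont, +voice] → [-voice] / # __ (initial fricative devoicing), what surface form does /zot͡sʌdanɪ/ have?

[sot͡sʌdanɪ]

The only segment in the rule's environment that also matches [-son, +cont, +voice] is /z/. Applying [-voice] turns the voiced alveolar fricative into /s/ (voiceless alveolar fricative), giving [sot͡sʌdanɪ].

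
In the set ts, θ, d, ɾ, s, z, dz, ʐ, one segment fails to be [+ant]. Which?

ʐ

/d, θ, ts, dz, z, ɾ, s/ are all [+anterior]; /ʐ/ (voiced retroflex fricative) is [−anterior].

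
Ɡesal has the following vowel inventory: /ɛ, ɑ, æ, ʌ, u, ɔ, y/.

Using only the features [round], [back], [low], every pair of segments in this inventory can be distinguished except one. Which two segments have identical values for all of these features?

/ɔ/ (mid back rounded lax vowel) and /u/ (high back rounded tense vowel) are both [+round], [+back], [-low], so none of the listed features separates them. (They do differ in [high] and [tense], which are not among the given features.) Every other pair in the inventory differs on at least one listed feature.

ɔ, u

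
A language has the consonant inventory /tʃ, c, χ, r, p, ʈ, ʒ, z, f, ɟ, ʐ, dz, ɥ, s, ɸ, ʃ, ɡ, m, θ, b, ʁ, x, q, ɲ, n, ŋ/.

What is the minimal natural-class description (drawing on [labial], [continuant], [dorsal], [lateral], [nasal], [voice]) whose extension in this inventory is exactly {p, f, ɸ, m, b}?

[+labial, −dorsal]

Every target segment is [+labial], [−dorsal]; each remaining inventory member fails at least one of these. Each conjunct is needed — [−dorsal] alone would also admit /tʃ, r, ʈ, ʒ, …/; [+labial] alone would also admit /ɥ/ — and no other single listed feature has exactly this extension, so two is the minimum.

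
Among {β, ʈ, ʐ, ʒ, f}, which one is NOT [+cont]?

/ʈ/ is the voiceless retroflex stop, which is [−continuant]; the rest — /β, ʐ, f, ʒ/ — are [+continuant].

ʈ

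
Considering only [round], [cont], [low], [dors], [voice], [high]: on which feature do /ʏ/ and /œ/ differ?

/ʏ/ (high front rounded lax vowel) and /œ/ (mid front rounded lax vowel) agree on [+round], [+continuant], [-low], [+dorsal], [+voice]. They differ on [high] (/ʏ/ [+], /œ/ [-]).

[high]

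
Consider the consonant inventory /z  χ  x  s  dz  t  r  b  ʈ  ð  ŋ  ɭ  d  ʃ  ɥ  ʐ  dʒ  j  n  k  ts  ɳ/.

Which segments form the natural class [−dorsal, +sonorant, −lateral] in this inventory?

r, n, ɳ

Checking each segment against [−dorsal], [+sonorant], [−lateral]: /r/ (alveolar trill), /n/ (alveolar nasal), /ɳ/ (retroflex nasal) satisfy every feature; every other segment in the inventory fails at least one.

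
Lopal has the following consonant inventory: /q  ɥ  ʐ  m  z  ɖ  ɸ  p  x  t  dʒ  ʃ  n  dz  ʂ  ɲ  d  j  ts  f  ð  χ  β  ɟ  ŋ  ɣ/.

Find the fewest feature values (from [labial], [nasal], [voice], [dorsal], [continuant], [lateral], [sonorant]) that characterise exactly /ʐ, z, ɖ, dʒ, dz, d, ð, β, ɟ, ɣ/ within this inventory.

/ʐ, z, ɖ, dʒ, dz, d, ð, β, ɟ, ɣ/ are all [−sonorant], [+voice], and no other segment in the inventory matches both values. Dropping any one of them over-generates: [+voice] alone would also admit /ɥ, m, n, ɲ, …/; [−sonorant] alone would also admit /q, ɸ, p, x, …/. No other single listed feature picks out exactly this set either, so fewer than two features will not do.

[−sonorant, +voice]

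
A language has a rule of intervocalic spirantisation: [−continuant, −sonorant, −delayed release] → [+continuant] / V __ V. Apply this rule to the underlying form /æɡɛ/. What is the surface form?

Only /ɡ/ occurs between two vowels (/æ/ __ /ɛ/) and matches the structural description. It is a voiced velar stop, so [−continuant, −sonorant, −delayed release] holds; changing it to [+continuant] with all other features held fixed yields /ɣ/ (voiced velar fricative). No other segment meets both the structural description and the environment, so the output is [æɣɛ].

[æɣɛ]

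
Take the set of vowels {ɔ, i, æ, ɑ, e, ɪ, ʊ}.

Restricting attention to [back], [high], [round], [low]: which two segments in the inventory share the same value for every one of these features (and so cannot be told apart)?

Both /ɪ/ and /i/ are [-back], [+high], [-round], [-low]. Since the list omits [tense] — which does distinguish the high front unrounded lax vowel from the high front unrounded tense vowel — this pair collapses; all other pairs remain distinct.

ɪ, i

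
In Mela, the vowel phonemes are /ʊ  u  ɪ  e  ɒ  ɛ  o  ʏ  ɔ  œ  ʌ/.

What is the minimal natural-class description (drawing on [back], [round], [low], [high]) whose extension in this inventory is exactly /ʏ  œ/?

[-back, +round]

/ʏ, œ/ are all [-back], [+round], and no other segment in the inventory matches both values. Dropping any one of them over-generates: [+round] alone would also admit /ʊ, u, ɒ, o, …/; [-back] alone would also admit /ɪ, e, ɛ/. No other single listed feature picks out exactly this set either, so fewer than two features will not do.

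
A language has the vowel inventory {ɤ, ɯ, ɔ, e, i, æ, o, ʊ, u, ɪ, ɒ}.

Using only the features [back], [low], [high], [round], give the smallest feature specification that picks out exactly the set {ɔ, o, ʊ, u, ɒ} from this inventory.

Every target segment is [+round] and no other inventory member is, so one feature is enough.

[+round]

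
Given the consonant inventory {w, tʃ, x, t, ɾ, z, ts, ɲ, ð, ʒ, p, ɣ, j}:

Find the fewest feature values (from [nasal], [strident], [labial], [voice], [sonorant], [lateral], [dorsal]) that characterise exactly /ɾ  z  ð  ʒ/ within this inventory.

[+voice, -dorsal]

The class [+voice], [-dorsal] has exactly /ɾ, z, ð, ʒ/ as its extension in this inventory. No smaller conjunction from the listed features achieves this: [-dorsal] alone would also admit /tʃ, t, ts, p/; [+voice] alone would also admit /w, ɲ, ɣ, j/; and checking the remaining single features turns up none with this extension.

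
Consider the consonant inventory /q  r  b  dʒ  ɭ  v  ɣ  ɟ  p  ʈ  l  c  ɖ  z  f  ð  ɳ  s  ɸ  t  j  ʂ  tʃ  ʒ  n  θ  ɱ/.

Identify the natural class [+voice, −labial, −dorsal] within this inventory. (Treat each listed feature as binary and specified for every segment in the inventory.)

r, dʒ, ɭ, l, ɖ, z, ð, ɳ, ʒ, n

Eliminate segments failing any feature: /q, p, ʈ, c, f, s, ɸ, t, ʂ, tʃ, θ/ are [−voice]; /b, v, ɱ/ are [+labial]; /ɣ, ɟ, j/ are [+dorsal]. The remaining /r, dʒ, ɭ, l, ɖ, z, ð, ɳ, ʒ, n/ satisfy [+voice], [−labial], [−dorsal].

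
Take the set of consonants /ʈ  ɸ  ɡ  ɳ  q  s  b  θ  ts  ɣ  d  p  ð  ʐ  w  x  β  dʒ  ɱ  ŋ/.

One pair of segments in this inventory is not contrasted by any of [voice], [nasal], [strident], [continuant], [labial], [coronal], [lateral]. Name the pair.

w, β

On the given features, /w/ and /β/ have an identical profile: [+voice], [-nasal], [-strident], [+continuant], [+labial], [-coronal], [-lateral]. No other two segments in the inventory coincide on all 7 features. (They do differ in [sonorant], [round] and [dorsal], which are not among the given features.)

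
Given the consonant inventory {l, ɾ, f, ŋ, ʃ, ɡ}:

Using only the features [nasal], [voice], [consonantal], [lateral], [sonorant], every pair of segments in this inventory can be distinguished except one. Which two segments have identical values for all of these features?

ʃ, f

On the given features, /ʃ/ and /f/ have an identical profile: [−nasal], [−voice], [+consonantal], [−lateral], [−sonorant]. No other two segments in the inventory coincide on all 5 features. (They do differ in [labial] and [coronal], which are not among the given features.)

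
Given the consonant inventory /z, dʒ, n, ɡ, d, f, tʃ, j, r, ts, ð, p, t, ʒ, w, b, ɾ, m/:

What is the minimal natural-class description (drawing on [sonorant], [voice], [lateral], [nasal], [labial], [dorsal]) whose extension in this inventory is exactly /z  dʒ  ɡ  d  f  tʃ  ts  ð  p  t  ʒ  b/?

Every target segment is [−sonorant] and no other inventory member is, so one feature is enough.

[−sonorant]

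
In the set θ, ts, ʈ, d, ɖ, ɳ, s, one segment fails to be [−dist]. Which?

Every segment except /θ/ is [−distributed]. /θ/ (voiceless dental fricative) is [+distributed], so it is the exception.

θ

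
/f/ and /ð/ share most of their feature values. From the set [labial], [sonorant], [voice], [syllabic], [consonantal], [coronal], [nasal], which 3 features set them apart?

/f/ (voiceless labiodental fricative) and /ð/ (voiced dental fricative) agree on [−sonorant], [−syllabic], [+consonantal], [−nasal]. They differ on [voice] (/f/ [−], /ð/ [+]), [labial] (/f/ [+], /ð/ [−]), [coronal] (/f/ [−], /ð/ [+]).

[voice], [labial], [coronal]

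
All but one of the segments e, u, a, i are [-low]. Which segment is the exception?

Every segment except /a/ is [-low]. /a/ (low unrounded vowel) is [+low], so it is the exception.

a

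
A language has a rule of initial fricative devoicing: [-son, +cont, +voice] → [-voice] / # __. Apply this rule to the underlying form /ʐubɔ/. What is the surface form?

[ʂubɔ]

/ʐ/ satisfies [-son, +cont, +voice] and sits in # __. The [-voice] counterpart of the voiced retroflex fricative is /ʂ/. Other segments in /ʐubɔ/ either fail the structural description or are not in the environment, so the surface form is [ʂubɔ].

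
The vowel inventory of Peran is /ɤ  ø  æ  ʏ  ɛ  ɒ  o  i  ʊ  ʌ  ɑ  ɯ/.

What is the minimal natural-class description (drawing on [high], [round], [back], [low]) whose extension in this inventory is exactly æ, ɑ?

[+low, −round]

The class [+low], [−round] has exactly /æ, ɑ/ as its extension in this inventory. No smaller conjunction from the listed features achieves this: [−round] alone would also admit /ɤ, ɛ, i, ʌ, …/; [+low] alone would also admit /ɒ/; and checking the remaining single features turns up none with this extension.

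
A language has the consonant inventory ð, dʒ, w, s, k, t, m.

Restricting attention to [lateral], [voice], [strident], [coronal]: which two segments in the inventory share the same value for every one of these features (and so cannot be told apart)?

m, w

On the given features, /m/ and /w/ have an identical profile: [−lateral], [+voice], [−strident], [−coronal]. No other two segments in the inventory coincide on all 4 features. (They do differ in [nasal], [continuant], [round] and [dorsal], which are not among the given features.)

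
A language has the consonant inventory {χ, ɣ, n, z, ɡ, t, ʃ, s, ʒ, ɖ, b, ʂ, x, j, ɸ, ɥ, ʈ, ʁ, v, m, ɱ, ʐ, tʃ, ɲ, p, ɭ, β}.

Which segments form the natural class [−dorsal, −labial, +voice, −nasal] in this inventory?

Eliminate segments failing any feature: /χ, ɣ, ɡ, x, j, ɥ, ʁ, ɲ/ are [+dorsal]; /n/ is [+nasal]; /t, ʃ, s, ʂ, ʈ, tʃ/ are [−voice]; /b, ɸ, v, m, ɱ, p, β/ are [+labial]. The remaining /z, ʒ, ɖ, ʐ, ɭ/ satisfy [−dorsal], [−labial], [+voice], [−nasal].

z, ʒ, ɖ, ʐ, ɭ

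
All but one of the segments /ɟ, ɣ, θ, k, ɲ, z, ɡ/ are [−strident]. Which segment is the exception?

z

/z/ is the voiced alveolar fricative, which is [+strident]; the rest — /ɣ, θ, k, ɡ, ɟ, ɲ/ — are [−strident].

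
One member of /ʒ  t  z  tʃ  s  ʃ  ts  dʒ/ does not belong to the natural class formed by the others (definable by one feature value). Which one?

t

[strident] groups all but one: /tʃ, ʒ, ʃ, s, ts, dʒ, z/ share [+strident] while /t/ (voiceless alveolar stop) alone is [−strident]. Removing any other segment would not leave a single-feature class that excludes it.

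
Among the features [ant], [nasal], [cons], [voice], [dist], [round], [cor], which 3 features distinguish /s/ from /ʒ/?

/s/ (voiceless alveolar fricative) and /ʒ/ (voiced postalveolar fricative) agree on [-nasal], [+consonantal], [-round], [+coronal]. They differ on [voice] (/s/ [-], /ʒ/ [+]), [anterior] (/s/ [+], /ʒ/ [-]), [distributed] (/s/ [-], /ʒ/ [+]).

[voice], [anterior], [distributed]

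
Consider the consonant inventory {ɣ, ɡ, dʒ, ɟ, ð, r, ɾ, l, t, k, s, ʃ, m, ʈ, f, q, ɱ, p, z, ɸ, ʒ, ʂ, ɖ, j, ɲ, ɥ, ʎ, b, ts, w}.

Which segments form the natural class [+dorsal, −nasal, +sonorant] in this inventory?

Checking each segment against [+dorsal], [−nasal], [+sonorant]: /j/ (palatal glide), /ɥ/ (labial-palatal glide), /ʎ/ (palatal lateral approximant), /w/ (labial-velar glide) satisfy every feature; every other segment in the inventory fails at least one.

j, ɥ, ʎ, w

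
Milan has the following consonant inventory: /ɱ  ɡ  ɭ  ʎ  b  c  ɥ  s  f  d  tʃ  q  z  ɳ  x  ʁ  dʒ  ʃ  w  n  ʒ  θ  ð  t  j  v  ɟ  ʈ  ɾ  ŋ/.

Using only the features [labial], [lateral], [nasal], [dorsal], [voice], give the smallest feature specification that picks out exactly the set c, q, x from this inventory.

[−voice, +dorsal]

The class [−voice], [+dorsal] has exactly /c, q, x/ as its extension in this inventory. No smaller conjunction from the listed features achieves this: [+dorsal] alone would also admit /ɡ, ʎ, ɥ, ʁ, …/; [−voice] alone would also admit /s, f, tʃ, ʃ, …/; and checking the remaining single features turns up none with this extension.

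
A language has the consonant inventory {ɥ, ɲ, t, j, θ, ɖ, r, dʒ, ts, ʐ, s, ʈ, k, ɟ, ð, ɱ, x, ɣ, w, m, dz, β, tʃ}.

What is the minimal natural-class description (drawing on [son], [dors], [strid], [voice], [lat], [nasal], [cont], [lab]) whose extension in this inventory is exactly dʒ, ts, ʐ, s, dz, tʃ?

[+strid]

Every target segment is [+strident] and no other inventory member is, so one feature is enough.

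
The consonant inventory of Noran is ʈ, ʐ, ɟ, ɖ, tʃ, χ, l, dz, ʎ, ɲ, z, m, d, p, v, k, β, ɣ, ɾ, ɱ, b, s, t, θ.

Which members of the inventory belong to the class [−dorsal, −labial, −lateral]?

ʈ, ʐ, ɖ, tʃ, dz, z, d, ɾ, s, t, θ

Eliminate segments failing any feature: /ɟ, χ, ʎ, ɲ, k, ɣ/ are [+dorsal]; /l/ is [+lateral]; /m, p, v, β, ɱ, b/ are [+labial]. The remaining /ʈ, ʐ, ɖ, tʃ, dz, z, d, ɾ, s, t, θ/ satisfy [−dorsal], [−labial], [−lateral].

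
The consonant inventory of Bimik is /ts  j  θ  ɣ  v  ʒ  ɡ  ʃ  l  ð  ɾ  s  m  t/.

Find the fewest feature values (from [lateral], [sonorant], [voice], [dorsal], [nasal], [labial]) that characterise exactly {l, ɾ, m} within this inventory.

Every target segment is [+sonorant], [-dorsal]; each remaining inventory member fails at least one of these. Each conjunct is needed — [-dorsal] alone would also admit /ts, θ, v, ʒ, …/; [+sonorant] alone would also admit /j/ — and no other single listed feature has exactly this extension, so two is the minimum.

[+sonorant, -dorsal]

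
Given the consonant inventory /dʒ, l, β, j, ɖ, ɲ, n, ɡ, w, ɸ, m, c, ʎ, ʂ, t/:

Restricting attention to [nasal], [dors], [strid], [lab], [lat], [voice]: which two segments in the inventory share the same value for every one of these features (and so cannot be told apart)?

j, ɡ

On the given features, /j/ and /ɡ/ have an identical profile: [-nasal], [+dorsal], [-strident], [-labial], [-lateral], [+voice]. No other two segments in the inventory coincide on all 6 features. (They do differ in [sonorant], [continuant] and [back], which are not among the given features.)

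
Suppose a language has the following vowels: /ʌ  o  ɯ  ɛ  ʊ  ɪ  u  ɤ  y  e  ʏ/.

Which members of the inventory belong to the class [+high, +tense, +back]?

ɯ, u

First, the [+high] segments are /ɯ, ʊ, ɪ, u, y, ʏ/.
Intersecting with [+tense] gives /ɯ, u, y/.
Intersecting with [+back] leaves /ɯ, u/.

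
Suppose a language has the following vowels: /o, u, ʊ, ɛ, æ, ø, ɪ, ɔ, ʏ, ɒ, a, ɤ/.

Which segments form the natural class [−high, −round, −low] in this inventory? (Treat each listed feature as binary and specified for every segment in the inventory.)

ɛ, ɤ

Checking each segment against [−high], [−round], [−low]: /ɛ/ (mid front unrounded lax vowel), /ɤ/ (mid back unrounded tense vowel) satisfy every feature; every other segment in the inventory fails at least one.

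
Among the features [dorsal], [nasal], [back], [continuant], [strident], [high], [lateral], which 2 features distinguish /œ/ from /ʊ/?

The two segments share [+dorsal], [−nasal], [+continuant], [−strident], [−lateral]. The only features from the list on which they differ: /œ/ is [−high] while /ʊ/ is [+high]; /œ/ is [−back] while /ʊ/ is [+back].

[high], [back]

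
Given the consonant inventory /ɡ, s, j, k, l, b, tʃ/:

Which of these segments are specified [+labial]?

b

The feature [labial] marks segments articulated with one or both lips. In this inventory /b/ has that property, so it is [+labial]; /ɡ, s, j, k, l, tʃ/ are [-labial].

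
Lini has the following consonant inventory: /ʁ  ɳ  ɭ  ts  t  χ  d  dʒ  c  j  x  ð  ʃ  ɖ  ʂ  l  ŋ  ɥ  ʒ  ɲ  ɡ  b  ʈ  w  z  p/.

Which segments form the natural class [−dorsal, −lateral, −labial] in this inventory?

ɳ, ts, t, d, dʒ, ð, ʃ, ɖ, ʂ, ʒ, ʈ, z

Among the inventory, the [−dorsal] segments are /ɳ, ɭ, ts, t, d, dʒ, ð, ʃ, ɖ, ʂ, l, ʒ, b, ʈ, z, p/.
Of those, [−lateral] gives /ɳ, ts, t, d, dʒ, ð, ʃ, ɖ, ʂ, ʒ, b, ʈ, z, p/.
Then [−labial] leaves /ɳ, ts, t, d, dʒ, ð, ʃ, ɖ, ʂ, ʒ, ʈ, z/.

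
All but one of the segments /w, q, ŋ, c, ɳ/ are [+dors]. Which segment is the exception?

Every segment except /ɳ/ is [+dorsal]. /ɳ/ (retroflex nasal) is [-dorsal], so it is the exception.

ɳ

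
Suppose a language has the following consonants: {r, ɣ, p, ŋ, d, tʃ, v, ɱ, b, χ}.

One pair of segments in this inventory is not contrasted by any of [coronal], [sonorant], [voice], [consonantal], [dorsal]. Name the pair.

v, b

Both /v/ and /b/ are [-coronal], [-sonorant], [+voice], [+consonantal], [-dorsal]. Since the list omits [continuant] — which does distinguish the voiced labiodental fricative from the voiced bilabial stop — this pair collapses; all other pairs remain distinct.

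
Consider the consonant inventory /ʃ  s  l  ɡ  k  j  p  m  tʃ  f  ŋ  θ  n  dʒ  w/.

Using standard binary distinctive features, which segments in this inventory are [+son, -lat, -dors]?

m, n

Checking each segment against [+sonorant], [-lateral], [-dorsal]: /m/ (bilabial nasal), /n/ (alveolar nasal) satisfy every feature; every other segment in the inventory fails at least one.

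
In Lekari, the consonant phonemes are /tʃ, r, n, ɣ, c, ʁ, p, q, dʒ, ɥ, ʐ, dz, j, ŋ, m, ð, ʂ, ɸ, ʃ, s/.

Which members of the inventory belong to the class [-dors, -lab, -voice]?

Checking each segment against [-dorsal], [-labial], [-voice]: /tʃ/ (voiceless postalveolar affricate), /ʂ/ (voiceless retroflex fricative), /ʃ/ (voiceless postalveolar fricative), /s/ (voiceless alveolar fricative) satisfy every feature; every other segment in the inventory fails at least one.

tʃ, ʂ, ʃ, s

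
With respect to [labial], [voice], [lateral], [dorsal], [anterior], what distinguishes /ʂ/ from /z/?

[voice], [anterior]

/ʂ/ (voiceless retroflex fricative) and /z/ (voiced alveolar fricative) agree on [−labial], [−lateral], [−dorsal]. They differ on [voice] (/ʂ/ [−], /z/ [+]), [anterior] (/ʂ/ [−], /z/ [+]).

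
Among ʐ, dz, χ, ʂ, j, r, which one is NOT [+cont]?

dz

/dz/ is the voiced alveolar affricate, which is [−continuant]; the rest — /j, ʂ, r, χ, ʐ/ — are [+continuant].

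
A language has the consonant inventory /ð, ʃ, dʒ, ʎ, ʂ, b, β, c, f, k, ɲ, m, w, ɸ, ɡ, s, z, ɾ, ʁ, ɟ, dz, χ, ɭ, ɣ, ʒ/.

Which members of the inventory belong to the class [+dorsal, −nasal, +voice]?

ʎ, w, ɡ, ʁ, ɟ, ɣ

The [+dorsal] segments are /ʎ, c, k, ɲ, w, ɡ, ʁ, ɟ, χ, ɣ/.
Among these, [−nasal] gives /ʎ, c, k, w, ɡ, ʁ, ɟ, χ, ɣ/.
Among these, [+voice] leaves /ʎ, w, ɡ, ʁ, ɟ, ɣ/.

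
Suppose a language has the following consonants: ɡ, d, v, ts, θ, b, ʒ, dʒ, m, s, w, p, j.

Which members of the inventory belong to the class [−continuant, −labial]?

Among the inventory, the [−continuant] segments are /ɡ, d, ts, b, dʒ, m, p/.
Then [−labial] leaves /ɡ, d, ts, dʒ/.

ɡ, d, ts, dʒ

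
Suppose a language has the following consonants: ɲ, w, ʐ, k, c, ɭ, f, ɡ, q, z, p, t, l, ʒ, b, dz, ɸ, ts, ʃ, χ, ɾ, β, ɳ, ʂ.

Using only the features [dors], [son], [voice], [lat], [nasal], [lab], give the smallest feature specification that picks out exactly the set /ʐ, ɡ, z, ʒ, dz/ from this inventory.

The class [-sonorant], [+voice], [-labial] has exactly /ʐ, ɡ, z, ʒ, dz/ as its extension in this inventory. No smaller conjunction from the listed features achieves this: [+voice, -labial] alone would also admit /ɲ, ɭ, l, ɾ, …/; [-sonorant, -labial] alone would also admit /k, c, q, t, …/; [-sonorant, +voice] alone would also admit /b, β/; and checking the remaining two-feature bundles turns up none with this extension.

[-son, +voice, -lab]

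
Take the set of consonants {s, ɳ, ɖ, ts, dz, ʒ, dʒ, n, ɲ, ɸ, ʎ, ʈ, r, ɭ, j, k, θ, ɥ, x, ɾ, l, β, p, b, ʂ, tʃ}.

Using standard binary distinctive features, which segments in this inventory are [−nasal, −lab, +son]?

The [−nasal] segments are /s, ɖ, ts, dz, ʒ, dʒ, ɸ, ʎ, ʈ, r, ɭ, j, k, θ, ɥ, x, ɾ, l, β, p, b, ʂ, tʃ/.
Among these, [−labial] gives /s, ɖ, ts, dz, ʒ, dʒ, ʎ, ʈ, r, ɭ, j, k, θ, x, ɾ, l, ʂ, tʃ/.
Among these, [+sonorant] leaves /ʎ, r, ɭ, j, ɾ, l/.

ʎ, r, ɭ, j, ɾ, l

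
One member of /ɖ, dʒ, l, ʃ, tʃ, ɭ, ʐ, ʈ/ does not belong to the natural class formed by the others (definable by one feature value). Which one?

l

/ʈ, tʃ, ɖ, ʃ, ʐ, ɭ, dʒ/ are all [-anterior], but /l/ (alveolar lateral approximant) is [+anterior]. No other single segment can be removed to leave a set sharing one feature value that the removed segment lacks, so /l/ is the odd one out.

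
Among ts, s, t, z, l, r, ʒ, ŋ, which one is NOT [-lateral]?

/l/ is the alveolar lateral approximant, which is [+lateral]; the rest — /ts, ŋ, s, ʒ, t, z, r/ — are [-lateral].

l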